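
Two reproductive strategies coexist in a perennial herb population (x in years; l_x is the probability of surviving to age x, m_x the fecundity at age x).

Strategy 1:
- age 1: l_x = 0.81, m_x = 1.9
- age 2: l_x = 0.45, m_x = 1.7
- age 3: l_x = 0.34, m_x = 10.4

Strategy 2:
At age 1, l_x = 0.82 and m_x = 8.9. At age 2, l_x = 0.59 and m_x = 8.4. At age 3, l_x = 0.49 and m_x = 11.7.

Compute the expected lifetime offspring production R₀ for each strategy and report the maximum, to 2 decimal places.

Strategy 1: R₀ = 0.81×1.9 + 0.45×1.7 + 0.34×10.4 = 5.8400
Strategy 2: R₀ = 0.82×8.9 + 0.59×8.4 + 0.49×11.7 = 17.9870
Highest R₀: strategy 2 with 17.9870.

17.99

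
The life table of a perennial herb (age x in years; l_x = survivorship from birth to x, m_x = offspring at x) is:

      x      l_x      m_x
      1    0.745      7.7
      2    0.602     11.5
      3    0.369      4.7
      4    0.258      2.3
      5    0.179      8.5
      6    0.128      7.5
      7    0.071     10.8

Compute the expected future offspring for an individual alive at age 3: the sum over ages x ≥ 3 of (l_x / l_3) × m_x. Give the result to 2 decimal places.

15.11

l_3 = 0.369. Conditional survival from age 3 to x is l_x / l_3.
  x=3: (0.369/0.369) × 4.7 = 4.7000
  x=4: (0.258/0.369) × 2.3 = 1.6081
  x=5: (0.179/0.369) × 8.5 = 4.1233
  x=6: (0.128/0.369) × 7.5 = 2.6016
  x=7: (0.071/0.369) × 10.8 = 2.0780
Sum = 4.7000 + 1.6081 + 4.1233 + 2.6016 + 2.0780 = 15.1111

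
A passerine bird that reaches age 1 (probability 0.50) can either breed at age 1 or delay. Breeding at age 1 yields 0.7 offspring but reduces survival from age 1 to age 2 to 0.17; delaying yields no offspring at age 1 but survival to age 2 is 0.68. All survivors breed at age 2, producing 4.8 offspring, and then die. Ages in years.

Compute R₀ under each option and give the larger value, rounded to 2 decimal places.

breed at age 1: R₀ = 0.50 × (0.7 + 0.17 × 4.8) = 0.50 × 1.5160 = 0.7580
delay to age 2: R₀ = 0.50 × (0.68 × 4.8) = 0.50 × 3.2640 = 1.6320
Higher: delay to age 2 (1.6320).

1.63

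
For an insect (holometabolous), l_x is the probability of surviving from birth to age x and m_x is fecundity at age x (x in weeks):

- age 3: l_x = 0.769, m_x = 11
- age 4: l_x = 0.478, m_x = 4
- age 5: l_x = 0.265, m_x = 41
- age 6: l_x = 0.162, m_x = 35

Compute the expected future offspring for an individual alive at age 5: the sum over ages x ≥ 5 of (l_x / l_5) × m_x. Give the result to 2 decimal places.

62.40

l_5 = 0.265. Conditional survival from age 5 to x is l_x / l_5.
  x=5: (0.265/0.265) × 41 = 41.0000
  x=6: (0.162/0.265) × 35 = 21.3962
Sum = 41.0000 + 21.3962 = 62.3962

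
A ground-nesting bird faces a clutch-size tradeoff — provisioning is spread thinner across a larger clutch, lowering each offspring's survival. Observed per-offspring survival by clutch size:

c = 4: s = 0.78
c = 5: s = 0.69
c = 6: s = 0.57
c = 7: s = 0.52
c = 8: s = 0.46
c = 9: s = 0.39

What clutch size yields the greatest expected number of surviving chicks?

Expected surviving chicks = c × s(c):
  c=4: 4 × 0.78 = 3.120
  c=5: 5 × 0.69 = 3.450
  c=6: 6 × 0.57 = 3.420
  c=7: 7 × 0.52 = 3.640
  c=8: 8 × 0.46 = 3.680
  c=9: 9 × 0.39 = 3.510
Maximum at c = 8 (3.680 surviving chicks).

8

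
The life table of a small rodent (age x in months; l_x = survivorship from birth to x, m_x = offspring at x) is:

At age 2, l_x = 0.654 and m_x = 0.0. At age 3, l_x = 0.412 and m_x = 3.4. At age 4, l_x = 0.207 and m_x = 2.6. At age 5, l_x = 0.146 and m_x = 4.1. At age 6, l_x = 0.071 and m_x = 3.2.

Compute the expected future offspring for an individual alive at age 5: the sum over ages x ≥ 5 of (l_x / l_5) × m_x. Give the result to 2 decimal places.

l_5 = 0.146. Conditional survival from age 5 to x is l_x / l_5.
  x=5: (0.146/0.146) × 4.1 = 4.1000
  x=6: (0.071/0.146) × 3.2 = 1.5562
Sum = 4.1000 + 1.5562 = 5.6562

5.66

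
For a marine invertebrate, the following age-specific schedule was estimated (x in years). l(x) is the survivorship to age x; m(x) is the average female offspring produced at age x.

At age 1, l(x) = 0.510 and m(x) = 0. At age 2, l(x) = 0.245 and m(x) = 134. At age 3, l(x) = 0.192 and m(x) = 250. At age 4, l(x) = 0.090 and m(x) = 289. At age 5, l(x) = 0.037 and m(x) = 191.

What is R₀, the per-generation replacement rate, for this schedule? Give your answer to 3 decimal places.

113.907

R₀ = Σ l(x) m(x):
  age 1: 0.510 × 0 = 0.0000
  age 2: 0.245 × 134 = 32.8300
  age 3: 0.192 × 250 = 48.0000
  age 4: 0.090 × 289 = 26.0100
  age 5: 0.037 × 191 = 7.0670
R₀ = 0.0000 + 32.8300 + 48.0000 + 26.0100 + 7.0670 = 113.9070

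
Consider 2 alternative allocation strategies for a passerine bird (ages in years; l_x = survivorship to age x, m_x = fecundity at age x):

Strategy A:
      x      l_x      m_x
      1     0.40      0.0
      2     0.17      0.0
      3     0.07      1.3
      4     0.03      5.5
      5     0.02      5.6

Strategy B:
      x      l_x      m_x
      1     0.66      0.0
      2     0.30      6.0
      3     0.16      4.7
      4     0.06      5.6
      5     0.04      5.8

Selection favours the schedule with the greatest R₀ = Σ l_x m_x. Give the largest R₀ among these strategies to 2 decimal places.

3.12

Strategy A: R₀ = 0.40×0.0 + 0.17×0.0 + 0.07×1.3 + 0.03×5.5 + 0.02×5.6 = 0.3680
Strategy B: R₀ = 0.66×0.0 + 0.30×6.0 + 0.16×4.7 + 0.06×5.6 + 0.04×5.8 = 3.1200
Highest R₀: strategy B with 3.1200.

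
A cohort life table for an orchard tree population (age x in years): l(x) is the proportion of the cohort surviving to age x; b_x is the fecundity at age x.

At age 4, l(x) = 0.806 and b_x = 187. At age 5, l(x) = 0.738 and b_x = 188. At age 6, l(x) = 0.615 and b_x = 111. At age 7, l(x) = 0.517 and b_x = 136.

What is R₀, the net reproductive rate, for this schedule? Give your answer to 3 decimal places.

428.043

R₀ = Σ l(x) b_x:
  age 4: 0.806 × 187 = 150.7220
  age 5: 0.738 × 188 = 138.7440
  age 6: 0.615 × 111 = 68.2650
  age 7: 0.517 × 136 = 70.3120
R₀ = 150.7220 + 138.7440 + 68.2650 + 70.3120 = 428.0430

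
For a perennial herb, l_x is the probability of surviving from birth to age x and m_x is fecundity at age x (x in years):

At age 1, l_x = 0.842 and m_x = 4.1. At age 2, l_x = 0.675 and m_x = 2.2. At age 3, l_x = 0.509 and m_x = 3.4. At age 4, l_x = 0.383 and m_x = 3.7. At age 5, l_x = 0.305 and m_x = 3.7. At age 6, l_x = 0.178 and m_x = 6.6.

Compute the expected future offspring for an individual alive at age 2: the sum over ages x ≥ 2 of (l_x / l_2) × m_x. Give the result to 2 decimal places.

l_2 = 0.675. Conditional survival from age 2 to x is l_x / l_2.
  x=2: (0.675/0.675) × 2.2 = 2.2000
  x=3: (0.509/0.675) × 3.4 = 2.5639
  x=4: (0.383/0.675) × 3.7 = 2.0994
  x=5: (0.305/0.675) × 3.7 = 1.6719
  x=6: (0.178/0.675) × 6.6 = 1.7404
Sum = 2.2000 + 2.5639 + 2.0994 + 1.6719 + 1.7404 = 10.2756

10.28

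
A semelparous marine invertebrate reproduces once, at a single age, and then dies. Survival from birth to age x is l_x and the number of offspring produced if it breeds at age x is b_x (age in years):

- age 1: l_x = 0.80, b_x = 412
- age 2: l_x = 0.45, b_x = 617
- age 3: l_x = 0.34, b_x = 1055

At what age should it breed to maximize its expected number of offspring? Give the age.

3

Expected offspring if breeding at age x = l_x × b_x:
  age 1: 0.80 × 412 = 329.600
  age 2: 0.45 × 617 = 277.650
  age 3: 0.34 × 1055 = 358.700
Maximum at age 3 (358.700).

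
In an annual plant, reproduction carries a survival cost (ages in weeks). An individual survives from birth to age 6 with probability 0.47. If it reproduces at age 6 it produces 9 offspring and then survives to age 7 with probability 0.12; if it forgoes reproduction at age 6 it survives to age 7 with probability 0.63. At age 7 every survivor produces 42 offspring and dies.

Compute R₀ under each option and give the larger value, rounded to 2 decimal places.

breed at age 6: R₀ = 0.47 × (9 + 0.12 × 42) = 0.47 × 14.0400 = 6.5988
delay to age 7: R₀ = 0.47 × (0.63 × 42) = 0.47 × 26.4600 = 12.4362
Higher: delay to age 7 (12.4362).

12.44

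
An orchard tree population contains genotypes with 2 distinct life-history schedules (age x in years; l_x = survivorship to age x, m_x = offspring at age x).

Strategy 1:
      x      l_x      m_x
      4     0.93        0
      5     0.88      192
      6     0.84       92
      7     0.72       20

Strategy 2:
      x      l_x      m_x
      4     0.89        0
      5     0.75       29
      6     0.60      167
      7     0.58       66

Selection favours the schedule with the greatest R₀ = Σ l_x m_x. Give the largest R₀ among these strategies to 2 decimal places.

Strategy 1: R₀ = 0.93×0 + 0.88×192 + 0.84×92 + 0.72×20 = 260.6400
Strategy 2: R₀ = 0.89×0 + 0.75×29 + 0.60×167 + 0.58×66 = 160.2300
Highest R₀: strategy 1 with 260.6400.

260.64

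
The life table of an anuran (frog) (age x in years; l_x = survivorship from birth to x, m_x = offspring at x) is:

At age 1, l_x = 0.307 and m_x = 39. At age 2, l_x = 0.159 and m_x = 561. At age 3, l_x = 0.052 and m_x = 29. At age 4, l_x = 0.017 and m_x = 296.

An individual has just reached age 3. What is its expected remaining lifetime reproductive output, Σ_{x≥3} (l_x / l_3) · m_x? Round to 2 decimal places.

l_3 = 0.052. Conditional survival from age 3 to x is l_x / l_3.
  x=3: (0.052/0.052) × 29 = 29.0000
  x=4: (0.017/0.052) × 296 = 96.7692
Sum = 29.0000 + 96.7692 = 125.7692

125.77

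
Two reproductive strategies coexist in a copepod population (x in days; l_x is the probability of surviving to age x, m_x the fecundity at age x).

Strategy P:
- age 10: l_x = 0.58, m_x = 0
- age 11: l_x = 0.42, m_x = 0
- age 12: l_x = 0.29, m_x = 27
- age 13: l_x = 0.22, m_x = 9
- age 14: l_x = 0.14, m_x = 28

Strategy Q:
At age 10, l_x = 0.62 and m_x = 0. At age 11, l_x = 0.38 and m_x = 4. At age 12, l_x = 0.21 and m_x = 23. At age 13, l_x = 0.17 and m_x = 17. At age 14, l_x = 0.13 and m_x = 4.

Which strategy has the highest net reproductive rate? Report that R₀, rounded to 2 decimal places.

13.73

Strategy P: R₀ = 0.58×0 + 0.42×0 + 0.29×27 + 0.22×9 + 0.14×28 = 13.7300
Strategy Q: R₀ = 0.62×0 + 0.38×4 + 0.21×23 + 0.17×17 + 0.13×4 = 9.7600
Highest R₀: strategy P with 13.7300.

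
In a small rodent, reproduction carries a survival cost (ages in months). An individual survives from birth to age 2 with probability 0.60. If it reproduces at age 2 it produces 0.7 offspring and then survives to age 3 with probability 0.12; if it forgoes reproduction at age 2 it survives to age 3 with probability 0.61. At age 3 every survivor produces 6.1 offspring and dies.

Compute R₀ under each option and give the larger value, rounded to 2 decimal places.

2.23

breed at age 2: R₀ = 0.60 × (0.7 + 0.12 × 6.1) = 0.60 × 1.4320 = 0.8592
delay to age 3: R₀ = 0.60 × (0.61 × 6.1) = 0.60 × 3.7210 = 2.2326
Higher: delay to age 3 (2.2326).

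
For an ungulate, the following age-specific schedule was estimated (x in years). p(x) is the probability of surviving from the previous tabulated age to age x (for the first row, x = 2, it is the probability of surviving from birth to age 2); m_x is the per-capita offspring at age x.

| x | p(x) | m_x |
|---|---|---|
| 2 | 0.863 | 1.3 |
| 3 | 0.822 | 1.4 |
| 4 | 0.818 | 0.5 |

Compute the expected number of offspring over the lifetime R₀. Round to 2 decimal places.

Survivorship from birth: l_x = p_2·p_3·…·p_x.
  l_2 = 0.86300
  l_3 = 0.70939
  l_4 = 0.58028
R₀ = Σ l_x m_x:
  age 2: 0.86300 × 1.3 = 1.1219
  age 3: 0.70939 × 1.4 = 0.9931
  age 4: 0.58028 × 0.5 = 0.2901
R₀ = 1.1219 + 0.9931 + 0.2901 = 2.4052

2.41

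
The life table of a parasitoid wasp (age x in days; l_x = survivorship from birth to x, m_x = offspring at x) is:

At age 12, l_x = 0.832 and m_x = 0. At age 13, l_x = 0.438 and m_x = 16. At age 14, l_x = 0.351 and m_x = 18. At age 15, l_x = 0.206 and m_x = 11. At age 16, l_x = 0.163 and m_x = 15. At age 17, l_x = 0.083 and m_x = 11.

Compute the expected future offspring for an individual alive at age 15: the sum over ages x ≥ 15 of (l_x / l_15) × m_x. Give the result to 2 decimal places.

l_15 = 0.206. Conditional survival from age 15 to x is l_x / l_15.
  x=15: (0.206/0.206) × 11 = 11.0000
  x=16: (0.163/0.206) × 15 = 11.8689
  x=17: (0.083/0.206) × 11 = 4.4320
Sum = 11.0000 + 11.8689 + 4.4320 = 27.3010

27.30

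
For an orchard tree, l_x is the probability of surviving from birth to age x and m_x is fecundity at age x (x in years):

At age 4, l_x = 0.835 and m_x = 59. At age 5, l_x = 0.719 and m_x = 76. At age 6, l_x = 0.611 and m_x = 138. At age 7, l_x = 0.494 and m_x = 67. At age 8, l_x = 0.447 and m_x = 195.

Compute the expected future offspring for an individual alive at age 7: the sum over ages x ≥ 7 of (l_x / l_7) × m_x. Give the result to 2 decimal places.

l_7 = 0.494. Conditional survival from age 7 to x is l_x / l_7.
  x=7: (0.494/0.494) × 67 = 67.0000
  x=8: (0.447/0.494) × 195 = 176.4474
Sum = 67.0000 + 176.4474 = 243.4474

243.45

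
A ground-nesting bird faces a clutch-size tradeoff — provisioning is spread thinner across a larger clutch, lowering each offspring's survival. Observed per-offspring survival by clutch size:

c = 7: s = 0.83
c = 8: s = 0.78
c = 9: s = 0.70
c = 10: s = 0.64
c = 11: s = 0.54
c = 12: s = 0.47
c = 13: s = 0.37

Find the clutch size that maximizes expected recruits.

Expected recruits = c × s(c):
  c=7: 7 × 0.83 = 5.810
  c=8: 8 × 0.78 = 6.240
  c=9: 9 × 0.70 = 6.300
  c=10: 10 × 0.64 = 6.400
  c=11: 11 × 0.54 = 5.940
  c=12: 12 × 0.47 = 5.640
  c=13: 13 × 0.37 = 4.810
Maximum at c = 10 (6.400 recruits).

10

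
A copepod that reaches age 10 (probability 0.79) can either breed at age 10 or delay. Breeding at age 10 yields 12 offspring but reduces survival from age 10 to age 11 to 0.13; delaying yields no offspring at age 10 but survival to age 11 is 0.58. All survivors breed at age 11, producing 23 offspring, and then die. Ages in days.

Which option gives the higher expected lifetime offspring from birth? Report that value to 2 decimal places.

breed at age 10: R₀ = 0.79 × (12 + 0.13 × 23) = 0.79 × 14.9900 = 11.8421
delay to age 11: R₀ = 0.79 × (0.58 × 23) = 0.79 × 13.3400 = 10.5386
Higher: breed at age 10 (11.8421).

11.84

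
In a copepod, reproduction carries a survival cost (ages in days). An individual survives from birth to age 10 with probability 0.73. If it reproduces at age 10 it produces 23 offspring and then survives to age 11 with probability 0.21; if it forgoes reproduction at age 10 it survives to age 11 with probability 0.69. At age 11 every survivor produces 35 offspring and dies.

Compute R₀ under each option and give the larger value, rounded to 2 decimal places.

breed at age 10: R₀ = 0.73 × (23 + 0.21 × 35) = 0.73 × 30.3500 = 22.1555
delay to age 11: R₀ = 0.73 × (0.69 × 35) = 0.73 × 24.1500 = 17.6295
Higher: breed at age 10 (22.1555).

22.16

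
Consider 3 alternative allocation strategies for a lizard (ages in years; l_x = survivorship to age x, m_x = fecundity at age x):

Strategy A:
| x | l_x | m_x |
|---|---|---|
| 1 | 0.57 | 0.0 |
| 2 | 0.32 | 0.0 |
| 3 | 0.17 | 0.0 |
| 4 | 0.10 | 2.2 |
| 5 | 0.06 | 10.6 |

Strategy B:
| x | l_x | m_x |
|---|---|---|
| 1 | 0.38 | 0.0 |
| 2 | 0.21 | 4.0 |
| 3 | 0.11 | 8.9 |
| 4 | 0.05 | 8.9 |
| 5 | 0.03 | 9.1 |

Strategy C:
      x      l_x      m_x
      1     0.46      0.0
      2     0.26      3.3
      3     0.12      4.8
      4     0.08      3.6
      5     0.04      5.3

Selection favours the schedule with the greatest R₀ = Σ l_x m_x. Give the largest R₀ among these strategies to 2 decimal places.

Strategy A: R₀ = 0.57×0.0 + 0.32×0.0 + 0.17×0.0 + 0.10×2.2 + 0.06×10.6 = 0.8560
Strategy B: R₀ = 0.38×0.0 + 0.21×4.0 + 0.11×8.9 + 0.05×8.9 + 0.03×9.1 = 2.5370
Strategy C: R₀ = 0.46×0.0 + 0.26×3.3 + 0.12×4.8 + 0.08×3.6 + 0.04×5.3 = 1.9340
Highest R₀: strategy B with 2.5370.

2.54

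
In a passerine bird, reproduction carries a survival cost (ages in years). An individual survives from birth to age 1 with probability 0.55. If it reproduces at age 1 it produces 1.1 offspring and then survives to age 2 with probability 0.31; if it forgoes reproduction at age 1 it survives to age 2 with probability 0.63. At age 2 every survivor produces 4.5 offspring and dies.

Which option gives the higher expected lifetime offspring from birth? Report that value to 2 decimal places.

breed at age 1: R₀ = 0.55 × (1.1 + 0.31 × 4.5) = 0.55 × 2.4950 = 1.3723
delay to age 2: R₀ = 0.55 × (0.63 × 4.5) = 0.55 × 2.8350 = 1.5593
Higher: delay to age 2 (1.5593).

1.56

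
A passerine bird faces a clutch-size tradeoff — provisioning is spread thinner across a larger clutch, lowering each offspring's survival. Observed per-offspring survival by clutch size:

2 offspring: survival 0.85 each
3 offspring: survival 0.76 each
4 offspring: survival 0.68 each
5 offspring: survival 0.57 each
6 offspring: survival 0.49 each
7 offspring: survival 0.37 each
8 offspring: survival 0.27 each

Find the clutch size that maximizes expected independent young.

Expected independent young = c × s(c):
  c=2: 2 × 0.85 = 1.700
  c=3: 3 × 0.76 = 2.280
  c=4: 4 × 0.68 = 2.720
  c=5: 5 × 0.57 = 2.850
  c=6: 6 × 0.49 = 2.940
  c=7: 7 × 0.37 = 2.590
  c=8: 8 × 0.27 = 2.160
Maximum at c = 6 (2.940 independent young).

6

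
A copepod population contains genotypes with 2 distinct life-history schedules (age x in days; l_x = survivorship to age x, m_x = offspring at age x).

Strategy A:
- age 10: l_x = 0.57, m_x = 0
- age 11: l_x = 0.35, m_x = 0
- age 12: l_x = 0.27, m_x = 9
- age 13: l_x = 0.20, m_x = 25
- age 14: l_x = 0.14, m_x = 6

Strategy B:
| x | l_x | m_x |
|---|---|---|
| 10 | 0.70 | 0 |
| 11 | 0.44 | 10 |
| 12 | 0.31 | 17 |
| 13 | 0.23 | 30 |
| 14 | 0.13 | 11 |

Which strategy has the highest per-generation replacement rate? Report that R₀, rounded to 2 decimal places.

18.00

Strategy A: R₀ = 0.57×0 + 0.35×0 + 0.27×9 + 0.20×25 + 0.14×6 = 8.2700
Strategy B: R₀ = 0.70×0 + 0.44×10 + 0.31×17 + 0.23×30 + 0.13×11 = 18.0000
Highest R₀: strategy B with 18.0000.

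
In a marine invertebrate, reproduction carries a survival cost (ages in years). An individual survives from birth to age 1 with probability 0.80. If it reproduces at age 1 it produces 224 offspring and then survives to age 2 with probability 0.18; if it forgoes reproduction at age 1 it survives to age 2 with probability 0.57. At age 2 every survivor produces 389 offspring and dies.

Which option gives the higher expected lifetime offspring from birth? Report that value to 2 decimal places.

235.22

breed at age 1: R₀ = 0.80 × (224 + 0.18 × 389) = 0.80 × 294.0200 = 235.2160
delay to age 2: R₀ = 0.80 × (0.57 × 389) = 0.80 × 221.7300 = 177.3840
Higher: breed at age 1 (235.2160).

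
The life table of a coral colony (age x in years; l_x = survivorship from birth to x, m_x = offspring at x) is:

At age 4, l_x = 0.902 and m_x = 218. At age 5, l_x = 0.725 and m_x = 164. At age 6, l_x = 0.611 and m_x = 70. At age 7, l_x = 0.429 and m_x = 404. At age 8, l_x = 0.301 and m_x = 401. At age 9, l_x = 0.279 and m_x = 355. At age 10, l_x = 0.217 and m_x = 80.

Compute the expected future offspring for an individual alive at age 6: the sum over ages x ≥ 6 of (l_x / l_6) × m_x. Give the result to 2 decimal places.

l_6 = 0.611. Conditional survival from age 6 to x is l_x / l_6.
  x=6: (0.611/0.611) × 70 = 70.0000
  x=7: (0.429/0.611) × 404 = 283.6596
  x=8: (0.301/0.611) × 401 = 197.5466
  x=9: (0.279/0.611) × 355 = 162.1031
  x=10: (0.217/0.611) × 80 = 28.4124
Sum = 70.0000 + 283.6596 + 197.5466 + 162.1031 + 28.4124 = 741.7218

741.72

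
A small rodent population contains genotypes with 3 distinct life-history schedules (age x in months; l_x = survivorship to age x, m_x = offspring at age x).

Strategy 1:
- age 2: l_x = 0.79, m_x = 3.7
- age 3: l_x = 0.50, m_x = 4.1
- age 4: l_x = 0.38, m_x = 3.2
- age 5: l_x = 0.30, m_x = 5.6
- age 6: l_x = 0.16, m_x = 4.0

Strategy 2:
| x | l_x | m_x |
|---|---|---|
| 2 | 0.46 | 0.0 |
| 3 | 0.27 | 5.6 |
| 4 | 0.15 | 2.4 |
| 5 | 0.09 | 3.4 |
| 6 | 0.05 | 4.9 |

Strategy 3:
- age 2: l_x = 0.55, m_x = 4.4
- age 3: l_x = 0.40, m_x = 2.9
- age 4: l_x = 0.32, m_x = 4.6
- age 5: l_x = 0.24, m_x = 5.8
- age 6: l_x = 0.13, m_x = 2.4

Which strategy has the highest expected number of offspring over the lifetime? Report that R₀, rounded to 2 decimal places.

8.51

Strategy 1: R₀ = 0.79×3.7 + 0.50×4.1 + 0.38×3.2 + 0.30×5.6 + 0.16×4.0 = 8.5090
Strategy 2: R₀ = 0.46×0.0 + 0.27×5.6 + 0.15×2.4 + 0.09×3.4 + 0.05×4.9 = 2.4230
Strategy 3: R₀ = 0.55×4.4 + 0.40×2.9 + 0.32×4.6 + 0.24×5.8 + 0.13×2.4 = 6.7560
Highest R₀: strategy 1 with 8.5090.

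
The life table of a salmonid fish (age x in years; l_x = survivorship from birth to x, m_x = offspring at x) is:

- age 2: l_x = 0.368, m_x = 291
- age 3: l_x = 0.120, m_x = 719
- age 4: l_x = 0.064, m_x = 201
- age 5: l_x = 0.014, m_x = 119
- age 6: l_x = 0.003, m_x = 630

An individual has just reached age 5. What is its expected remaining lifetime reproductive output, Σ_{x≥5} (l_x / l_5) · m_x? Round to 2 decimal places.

254.00

l_5 = 0.014. Conditional survival from age 5 to x is l_x / l_5.
  x=5: (0.014/0.014) × 119 = 119.0000
  x=6: (0.003/0.014) × 630 = 135.0000
Sum = 119.0000 + 135.0000 = 254.0000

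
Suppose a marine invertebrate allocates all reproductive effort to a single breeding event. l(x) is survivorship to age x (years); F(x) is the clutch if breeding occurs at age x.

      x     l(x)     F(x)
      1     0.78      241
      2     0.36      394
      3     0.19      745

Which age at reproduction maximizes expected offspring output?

Expected offspring if breeding at age x = l(x) × F(x):
  age 1: 0.78 × 241 = 187.980
  age 2: 0.36 × 394 = 141.840
  age 3: 0.19 × 745 = 141.550
Maximum at age 1 (187.980).

1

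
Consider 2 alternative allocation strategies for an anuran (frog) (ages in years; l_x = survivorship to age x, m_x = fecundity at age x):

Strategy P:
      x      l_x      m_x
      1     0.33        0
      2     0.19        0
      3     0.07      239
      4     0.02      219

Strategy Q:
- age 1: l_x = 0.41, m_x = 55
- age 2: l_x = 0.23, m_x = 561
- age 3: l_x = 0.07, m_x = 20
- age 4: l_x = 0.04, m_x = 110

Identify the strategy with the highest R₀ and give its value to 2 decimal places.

Strategy P: R₀ = 0.33×0 + 0.19×0 + 0.07×239 + 0.02×219 = 21.1100
Strategy Q: R₀ = 0.41×55 + 0.23×561 + 0.07×20 + 0.04×110 = 157.3800
Highest R₀: strategy Q with 157.3800.

157.38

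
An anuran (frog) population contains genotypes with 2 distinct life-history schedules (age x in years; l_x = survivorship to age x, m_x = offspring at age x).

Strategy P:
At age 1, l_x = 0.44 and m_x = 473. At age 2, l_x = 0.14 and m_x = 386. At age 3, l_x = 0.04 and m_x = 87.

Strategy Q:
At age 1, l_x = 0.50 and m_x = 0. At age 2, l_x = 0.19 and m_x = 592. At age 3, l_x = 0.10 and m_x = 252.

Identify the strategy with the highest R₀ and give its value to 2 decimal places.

265.64

Strategy P: R₀ = 0.44×473 + 0.14×386 + 0.04×87 = 265.6400
Strategy Q: R₀ = 0.50×0 + 0.19×592 + 0.10×252 = 137.6800
Highest R₀: strategy P with 265.6400.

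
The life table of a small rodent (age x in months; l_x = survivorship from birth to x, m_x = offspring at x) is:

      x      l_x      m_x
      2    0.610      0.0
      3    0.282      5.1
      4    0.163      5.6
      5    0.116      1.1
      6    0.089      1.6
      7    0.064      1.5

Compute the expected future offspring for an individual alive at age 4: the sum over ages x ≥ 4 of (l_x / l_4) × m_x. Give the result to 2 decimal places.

l_4 = 0.163. Conditional survival from age 4 to x is l_x / l_4.
  x=4: (0.163/0.163) × 5.6 = 5.6000
  x=5: (0.116/0.163) × 1.1 = 0.7828
  x=6: (0.089/0.163) × 1.6 = 0.8736
  x=7: (0.064/0.163) × 1.5 = 0.5890
Sum = 5.6000 + 0.7828 + 0.8736 + 0.5890 = 7.8454

7.85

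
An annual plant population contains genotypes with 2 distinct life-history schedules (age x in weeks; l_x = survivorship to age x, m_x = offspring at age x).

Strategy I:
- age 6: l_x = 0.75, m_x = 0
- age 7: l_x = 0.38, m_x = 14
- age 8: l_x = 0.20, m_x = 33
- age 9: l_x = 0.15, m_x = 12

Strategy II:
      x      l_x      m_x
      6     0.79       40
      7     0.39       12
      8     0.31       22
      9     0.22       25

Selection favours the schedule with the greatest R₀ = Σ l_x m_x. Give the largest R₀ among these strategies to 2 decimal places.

Strategy I: R₀ = 0.75×0 + 0.38×14 + 0.20×33 + 0.15×12 = 13.7200
Strategy II: R₀ = 0.79×40 + 0.39×12 + 0.31×22 + 0.22×25 = 48.6000
Highest R₀: strategy II with 48.6000.

48.60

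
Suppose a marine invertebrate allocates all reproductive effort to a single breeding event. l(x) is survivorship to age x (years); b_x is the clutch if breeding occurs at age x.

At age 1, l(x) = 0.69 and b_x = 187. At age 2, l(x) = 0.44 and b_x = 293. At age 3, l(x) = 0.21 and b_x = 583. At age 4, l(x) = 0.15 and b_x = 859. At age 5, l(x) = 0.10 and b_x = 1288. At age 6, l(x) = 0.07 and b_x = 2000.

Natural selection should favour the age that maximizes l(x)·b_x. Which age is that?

6

Expected offspring if breeding at age x = l(x) × b_x:
  age 1: 0.69 × 187 = 129.030
  age 2: 0.44 × 293 = 128.920
  age 3: 0.21 × 583 = 122.430
  age 4: 0.15 × 859 = 128.850
  age 5: 0.10 × 1288 = 128.800
  age 6: 0.07 × 2000 = 140.000
Maximum at age 6 (140.000).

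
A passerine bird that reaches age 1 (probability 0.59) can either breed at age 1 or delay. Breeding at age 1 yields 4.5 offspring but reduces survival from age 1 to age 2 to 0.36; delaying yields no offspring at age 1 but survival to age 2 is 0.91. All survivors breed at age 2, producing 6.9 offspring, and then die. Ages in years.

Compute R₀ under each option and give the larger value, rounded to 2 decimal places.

breed at age 1: R₀ = 0.59 × (4.5 + 0.36 × 6.9) = 0.59 × 6.9840 = 4.1206
delay to age 2: R₀ = 0.59 × (0.91 × 6.9) = 0.59 × 6.2790 = 3.7046
Higher: breed at age 1 (4.1206).

4.12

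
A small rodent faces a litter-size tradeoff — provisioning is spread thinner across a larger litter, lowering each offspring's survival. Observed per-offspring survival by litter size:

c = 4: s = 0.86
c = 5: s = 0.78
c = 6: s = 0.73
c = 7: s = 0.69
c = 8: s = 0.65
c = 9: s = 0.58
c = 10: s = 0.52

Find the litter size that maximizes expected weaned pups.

Expected weaned pups = c × s(c):
  c=4: 4 × 0.86 = 3.440
  c=5: 5 × 0.78 = 3.900
  c=6: 6 × 0.73 = 4.380
  c=7: 7 × 0.69 = 4.830
  c=8: 8 × 0.65 = 5.200
  c=9: 9 × 0.58 = 5.220
  c=10: 10 × 0.52 = 5.200
Maximum at c = 9 (5.220 weaned pups).

9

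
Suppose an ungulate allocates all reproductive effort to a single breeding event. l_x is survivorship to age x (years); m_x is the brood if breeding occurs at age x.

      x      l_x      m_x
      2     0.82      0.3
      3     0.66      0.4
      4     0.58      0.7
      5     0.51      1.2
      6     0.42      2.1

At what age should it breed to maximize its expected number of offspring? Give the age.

Expected offspring if breeding at age x = l_x × m_x:
  age 2: 0.82 × 0.3 = 0.246
  age 3: 0.66 × 0.4 = 0.264
  age 4: 0.58 × 0.7 = 0.406
  age 5: 0.51 × 1.2 = 0.612
  age 6: 0.42 × 2.1 = 0.882
Maximum at age 6 (0.882).

6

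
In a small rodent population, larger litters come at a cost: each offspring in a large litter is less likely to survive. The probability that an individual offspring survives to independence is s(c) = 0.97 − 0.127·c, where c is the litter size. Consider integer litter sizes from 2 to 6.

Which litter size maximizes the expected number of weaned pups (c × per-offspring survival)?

4

Expected weaned pups = c × s(c):
  c=2: 2 × 0.716 = 1.432
  c=3: 3 × 0.589 = 1.767
  c=4: 4 × 0.462 = 1.848
  c=5: 5 × 0.335 = 1.675
  c=6: 6 × 0.208 = 1.248
Maximum at c = 4 (1.848 weaned pups).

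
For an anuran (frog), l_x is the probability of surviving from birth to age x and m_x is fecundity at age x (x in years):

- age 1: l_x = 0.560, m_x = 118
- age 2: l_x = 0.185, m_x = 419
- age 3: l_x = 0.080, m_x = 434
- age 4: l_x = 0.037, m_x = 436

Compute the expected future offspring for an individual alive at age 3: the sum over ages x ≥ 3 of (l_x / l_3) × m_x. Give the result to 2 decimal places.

635.65

l_3 = 0.080. Conditional survival from age 3 to x is l_x / l_3.
  x=3: (0.080/0.080) × 434 = 434.0000
  x=4: (0.037/0.080) × 436 = 201.6500
Sum = 434.0000 + 201.6500 = 635.6500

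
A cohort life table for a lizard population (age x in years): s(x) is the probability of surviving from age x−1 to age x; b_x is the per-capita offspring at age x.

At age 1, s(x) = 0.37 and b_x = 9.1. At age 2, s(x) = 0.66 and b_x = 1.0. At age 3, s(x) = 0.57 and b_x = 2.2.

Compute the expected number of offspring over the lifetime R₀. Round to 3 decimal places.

3.917

Survivorship from birth: l_x = s_1·s_2·…·s_x.
  l_1 = 0.37000
  l_2 = 0.24420
  l_3 = 0.13919
R₀ = Σ l_x b_x:
  age 1: 0.37000 × 9.1 = 3.3670
  age 2: 0.24420 × 1.0 = 0.2442
  age 3: 0.13919 × 2.2 = 0.3062
R₀ = 3.3670 + 0.2442 + 0.3062 = 3.9174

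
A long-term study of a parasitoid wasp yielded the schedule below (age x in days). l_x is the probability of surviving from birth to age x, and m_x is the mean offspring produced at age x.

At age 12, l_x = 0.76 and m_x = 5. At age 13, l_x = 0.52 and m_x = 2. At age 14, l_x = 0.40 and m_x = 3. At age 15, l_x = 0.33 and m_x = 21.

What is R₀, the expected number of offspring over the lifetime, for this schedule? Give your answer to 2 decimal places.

R₀ = Σ l_x m_x:
  age 12: 0.76 × 5 = 3.8000
  age 13: 0.52 × 2 = 1.0400
  age 14: 0.40 × 3 = 1.2000
  age 15: 0.33 × 21 = 6.9300
R₀ = 3.8000 + 1.0400 + 1.2000 + 6.9300 = 12.9700

12.97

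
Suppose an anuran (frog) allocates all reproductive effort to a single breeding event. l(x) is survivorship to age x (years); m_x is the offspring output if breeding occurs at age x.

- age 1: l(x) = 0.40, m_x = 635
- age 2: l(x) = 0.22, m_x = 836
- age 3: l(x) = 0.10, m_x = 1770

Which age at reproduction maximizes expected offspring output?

Expected offspring if breeding at age x = l(x) × m_x:
  age 1: 0.40 × 635 = 254.000
  age 2: 0.22 × 836 = 183.920
  age 3: 0.10 × 1770 = 177.000
Maximum at age 1 (254.000).

1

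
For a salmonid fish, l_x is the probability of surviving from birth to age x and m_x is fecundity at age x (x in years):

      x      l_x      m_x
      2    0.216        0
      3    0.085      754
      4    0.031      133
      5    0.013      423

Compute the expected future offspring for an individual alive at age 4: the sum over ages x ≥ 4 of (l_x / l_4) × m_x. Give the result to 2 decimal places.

l_4 = 0.031. Conditional survival from age 4 to x is l_x / l_4.
  x=4: (0.031/0.031) × 133 = 133.0000
  x=5: (0.013/0.031) × 423 = 177.3871
Sum = 133.0000 + 177.3871 = 310.3871

310.39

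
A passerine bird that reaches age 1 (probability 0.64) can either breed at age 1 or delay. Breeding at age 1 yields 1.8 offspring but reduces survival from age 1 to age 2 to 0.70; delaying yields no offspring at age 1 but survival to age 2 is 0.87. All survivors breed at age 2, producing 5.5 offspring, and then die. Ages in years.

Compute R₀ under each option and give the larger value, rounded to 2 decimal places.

breed at age 1: R₀ = 0.64 × (1.8 + 0.70 × 5.5) = 0.64 × 5.6500 = 3.6160
delay to age 2: R₀ = 0.64 × (0.87 × 5.5) = 0.64 × 4.7850 = 3.0624
Higher: breed at age 1 (3.6160).

3.62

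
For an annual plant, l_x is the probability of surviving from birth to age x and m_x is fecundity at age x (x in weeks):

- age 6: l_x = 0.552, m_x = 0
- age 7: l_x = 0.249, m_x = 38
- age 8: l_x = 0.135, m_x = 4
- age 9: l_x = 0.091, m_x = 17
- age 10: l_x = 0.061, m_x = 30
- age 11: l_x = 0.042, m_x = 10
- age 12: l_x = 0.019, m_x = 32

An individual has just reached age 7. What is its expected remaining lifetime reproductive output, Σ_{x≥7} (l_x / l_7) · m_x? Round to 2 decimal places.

57.86

l_7 = 0.249. Conditional survival from age 7 to x is l_x / l_7.
  x=7: (0.249/0.249) × 38 = 38.0000
  x=8: (0.135/0.249) × 4 = 2.1687
  x=9: (0.091/0.249) × 17 = 6.2129
  x=10: (0.061/0.249) × 30 = 7.3494
  x=11: (0.042/0.249) × 10 = 1.6867
  x=12: (0.019/0.249) × 32 = 2.4418
Sum = 38.0000 + 2.1687 + 6.2129 + 7.3494 + 1.6867 + 2.4418 = 57.8594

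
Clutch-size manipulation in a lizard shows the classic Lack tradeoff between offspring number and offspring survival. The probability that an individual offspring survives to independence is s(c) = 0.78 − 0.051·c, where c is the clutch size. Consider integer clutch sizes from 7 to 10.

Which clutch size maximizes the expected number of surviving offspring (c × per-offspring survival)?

Expected surviving offspring = c × s(c):
  c=7: 7 × 0.423 = 2.961
  c=8: 8 × 0.372 = 2.976
  c=9: 9 × 0.321 = 2.889
  c=10: 10 × 0.270 = 2.700
Maximum at c = 8 (2.976 surviving offspring).

8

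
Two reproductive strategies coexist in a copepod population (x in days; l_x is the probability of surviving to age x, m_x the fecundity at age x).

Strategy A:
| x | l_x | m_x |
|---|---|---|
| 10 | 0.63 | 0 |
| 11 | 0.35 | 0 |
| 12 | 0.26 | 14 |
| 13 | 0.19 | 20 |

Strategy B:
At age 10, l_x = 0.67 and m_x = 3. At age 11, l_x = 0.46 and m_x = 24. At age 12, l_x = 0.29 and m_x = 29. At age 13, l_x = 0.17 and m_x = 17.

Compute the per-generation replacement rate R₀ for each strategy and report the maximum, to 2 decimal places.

24.35

Strategy A: R₀ = 0.63×0 + 0.35×0 + 0.26×14 + 0.19×20 = 7.4400
Strategy B: R₀ = 0.67×3 + 0.46×24 + 0.29×29 + 0.17×17 = 24.3500
Highest R₀: strategy B with 24.3500.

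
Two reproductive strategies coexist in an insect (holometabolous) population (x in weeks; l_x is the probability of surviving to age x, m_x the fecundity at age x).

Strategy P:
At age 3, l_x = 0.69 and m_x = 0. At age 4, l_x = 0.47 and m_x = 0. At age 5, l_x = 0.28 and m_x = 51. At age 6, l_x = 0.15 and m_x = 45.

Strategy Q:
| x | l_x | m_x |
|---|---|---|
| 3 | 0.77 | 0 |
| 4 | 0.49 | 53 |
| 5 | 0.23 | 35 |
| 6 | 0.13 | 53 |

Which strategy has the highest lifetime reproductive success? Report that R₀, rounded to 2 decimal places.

Strategy P: R₀ = 0.69×0 + 0.47×0 + 0.28×51 + 0.15×45 = 21.0300
Strategy Q: R₀ = 0.77×0 + 0.49×53 + 0.23×35 + 0.13×53 = 40.9100
Highest R₀: strategy Q with 40.9100.

40.91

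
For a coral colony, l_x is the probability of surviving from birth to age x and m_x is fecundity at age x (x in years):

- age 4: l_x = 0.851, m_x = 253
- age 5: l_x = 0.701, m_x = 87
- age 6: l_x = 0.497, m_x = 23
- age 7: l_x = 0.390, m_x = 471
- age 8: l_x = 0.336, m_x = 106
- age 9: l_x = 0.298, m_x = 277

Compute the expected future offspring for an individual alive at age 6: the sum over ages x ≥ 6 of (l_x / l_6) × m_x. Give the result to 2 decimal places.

l_6 = 0.497. Conditional survival from age 6 to x is l_x / l_6.
  x=6: (0.497/0.497) × 23 = 23.0000
  x=7: (0.390/0.497) × 471 = 369.5976
  x=8: (0.336/0.497) × 106 = 71.6620
  x=9: (0.298/0.497) × 277 = 166.0885
Sum = 23.0000 + 369.5976 + 71.6620 + 166.0885 = 630.3481

630.35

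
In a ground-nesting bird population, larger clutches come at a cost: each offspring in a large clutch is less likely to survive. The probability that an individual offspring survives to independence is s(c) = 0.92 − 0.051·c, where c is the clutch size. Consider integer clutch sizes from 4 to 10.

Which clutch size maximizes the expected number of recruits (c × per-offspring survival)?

Expected recruits = c × s(c):
  c=4: 4 × 0.716 = 2.864
  c=5: 5 × 0.665 = 3.325
  c=6: 6 × 0.614 = 3.684
  c=7: 7 × 0.563 = 3.941
  c=8: 8 × 0.512 = 4.096
  c=9: 9 × 0.461 = 4.149
  c=10: 10 × 0.410 = 4.100
Maximum at c = 9 (4.149 recruits).

9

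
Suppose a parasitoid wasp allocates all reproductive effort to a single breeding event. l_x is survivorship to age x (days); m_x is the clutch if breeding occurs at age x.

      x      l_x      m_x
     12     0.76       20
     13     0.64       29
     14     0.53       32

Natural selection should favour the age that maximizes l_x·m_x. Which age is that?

Expected offspring if breeding at age x = l_x × m_x:
  age 12: 0.76 × 20 = 15.200
  age 13: 0.64 × 29 = 18.560
  age 14: 0.53 × 32 = 16.960
Maximum at age 13 (18.560).

13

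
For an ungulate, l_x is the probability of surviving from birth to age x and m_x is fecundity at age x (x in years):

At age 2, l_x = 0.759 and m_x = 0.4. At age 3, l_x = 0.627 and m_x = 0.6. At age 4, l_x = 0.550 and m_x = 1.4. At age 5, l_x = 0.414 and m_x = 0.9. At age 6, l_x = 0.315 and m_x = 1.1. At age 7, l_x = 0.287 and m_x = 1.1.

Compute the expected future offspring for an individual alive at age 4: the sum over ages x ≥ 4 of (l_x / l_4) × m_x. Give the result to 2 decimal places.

3.28

l_4 = 0.550. Conditional survival from age 4 to x is l_x / l_4.
  x=4: (0.550/0.550) × 1.4 = 1.4000
  x=5: (0.414/0.550) × 0.9 = 0.6775
  x=6: (0.315/0.550) × 1.1 = 0.6300
  x=7: (0.287/0.550) × 1.1 = 0.5740
Sum = 1.4000 + 0.6775 + 0.6300 + 0.5740 = 3.2815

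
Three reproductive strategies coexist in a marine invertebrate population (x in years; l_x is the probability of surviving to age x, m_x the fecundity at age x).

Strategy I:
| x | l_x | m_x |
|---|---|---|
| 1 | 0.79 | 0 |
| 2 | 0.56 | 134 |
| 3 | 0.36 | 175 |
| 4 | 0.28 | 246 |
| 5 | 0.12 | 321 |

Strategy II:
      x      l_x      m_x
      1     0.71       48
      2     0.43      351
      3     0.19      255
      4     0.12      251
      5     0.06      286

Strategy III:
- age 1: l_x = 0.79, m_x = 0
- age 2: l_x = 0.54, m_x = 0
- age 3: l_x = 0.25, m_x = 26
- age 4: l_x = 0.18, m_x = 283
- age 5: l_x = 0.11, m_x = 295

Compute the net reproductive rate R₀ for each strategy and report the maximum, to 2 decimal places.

Strategy I: R₀ = 0.79×0 + 0.56×134 + 0.36×175 + 0.28×246 + 0.12×321 = 245.4400
Strategy II: R₀ = 0.71×48 + 0.43×351 + 0.19×255 + 0.12×251 + 0.06×286 = 280.7400
Strategy III: R₀ = 0.79×0 + 0.54×0 + 0.25×26 + 0.18×283 + 0.11×295 = 89.8900
Highest R₀: strategy II with 280.7400.

280.74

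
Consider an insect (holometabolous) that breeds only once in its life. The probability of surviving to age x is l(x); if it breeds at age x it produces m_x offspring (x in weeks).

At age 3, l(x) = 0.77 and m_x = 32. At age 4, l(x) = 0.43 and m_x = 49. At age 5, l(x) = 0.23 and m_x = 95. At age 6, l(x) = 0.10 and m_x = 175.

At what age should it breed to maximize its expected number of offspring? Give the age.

Expected offspring if breeding at age x = l(x) × m_x:
  age 3: 0.77 × 32 = 24.640
  age 4: 0.43 × 49 = 21.070
  age 5: 0.23 × 95 = 21.850
  age 6: 0.10 × 175 = 17.500
Maximum at age 3 (24.640).

3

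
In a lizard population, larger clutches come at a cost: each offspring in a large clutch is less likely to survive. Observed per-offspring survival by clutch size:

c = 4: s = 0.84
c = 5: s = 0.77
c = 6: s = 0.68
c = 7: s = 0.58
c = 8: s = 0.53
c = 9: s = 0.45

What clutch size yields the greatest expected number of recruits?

8

Expected recruits = c × s(c):
  c=4: 4 × 0.84 = 3.360
  c=5: 5 × 0.77 = 3.850
  c=6: 6 × 0.68 = 4.080
  c=7: 7 × 0.58 = 4.060
  c=8: 8 × 0.53 = 4.240
  c=9: 9 × 0.45 = 4.050
Maximum at c = 8 (4.240 recruits).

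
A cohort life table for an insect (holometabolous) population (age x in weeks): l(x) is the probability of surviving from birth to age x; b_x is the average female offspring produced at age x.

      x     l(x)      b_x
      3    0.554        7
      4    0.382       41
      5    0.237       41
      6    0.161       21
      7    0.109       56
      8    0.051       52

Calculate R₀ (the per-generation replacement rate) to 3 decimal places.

R₀ = Σ l(x) b_x:
  age 3: 0.554 × 7 = 3.8780
  age 4: 0.382 × 41 = 15.6620
  age 5: 0.237 × 41 = 9.7170
  age 6: 0.161 × 21 = 3.3810
  age 7: 0.109 × 56 = 6.1040
  age 8: 0.051 × 52 = 2.6520
R₀ = 3.8780 + 15.6620 + 9.7170 + 3.3810 + 6.1040 + 2.6520 = 41.3940

41.394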